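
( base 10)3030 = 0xbd6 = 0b101111010110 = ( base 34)2L4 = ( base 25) 4l5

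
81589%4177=2226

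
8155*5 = 40775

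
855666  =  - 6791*(-126)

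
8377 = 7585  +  792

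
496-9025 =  - 8529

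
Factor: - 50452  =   - 2^2*12613^1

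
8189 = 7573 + 616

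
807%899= 807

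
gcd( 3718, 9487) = 1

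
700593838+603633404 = 1304227242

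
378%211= 167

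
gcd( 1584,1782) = 198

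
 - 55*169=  - 9295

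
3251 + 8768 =12019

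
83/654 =83/654 = 0.13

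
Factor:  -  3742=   -  2^1*1871^1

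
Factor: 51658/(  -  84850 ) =  -  25829/42425= - 5^( - 2 ) * 23^1 * 1123^1 * 1697^(-1) 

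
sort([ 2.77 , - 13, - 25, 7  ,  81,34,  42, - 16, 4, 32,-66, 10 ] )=[- 66, - 25,-16, - 13, 2.77, 4, 7  ,  10, 32,34, 42, 81] 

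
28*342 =9576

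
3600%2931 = 669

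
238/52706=119/26353 = 0.00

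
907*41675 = 37799225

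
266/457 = 266/457 = 0.58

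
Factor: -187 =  - 11^1*17^1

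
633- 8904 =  -8271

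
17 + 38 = 55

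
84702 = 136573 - 51871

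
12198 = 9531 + 2667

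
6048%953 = 330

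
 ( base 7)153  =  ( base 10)87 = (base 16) 57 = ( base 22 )3L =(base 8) 127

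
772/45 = 17 + 7/45=17.16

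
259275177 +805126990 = 1064402167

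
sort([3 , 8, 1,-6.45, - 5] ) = [ - 6.45, - 5,1, 3,8 ]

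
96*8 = 768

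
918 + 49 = 967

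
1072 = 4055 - 2983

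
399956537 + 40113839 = 440070376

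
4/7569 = 4/7569 = 0.00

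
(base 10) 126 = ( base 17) 77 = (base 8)176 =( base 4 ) 1332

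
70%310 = 70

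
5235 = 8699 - 3464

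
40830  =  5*8166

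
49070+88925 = 137995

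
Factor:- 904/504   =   - 113/63 = - 3^(-2)*7^ (-1)*113^1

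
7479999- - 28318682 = 35798681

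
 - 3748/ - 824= 4 +113/206 =4.55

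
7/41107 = 7/41107= 0.00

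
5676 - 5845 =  - 169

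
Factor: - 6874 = -2^1*7^1*491^1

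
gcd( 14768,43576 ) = 104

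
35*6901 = 241535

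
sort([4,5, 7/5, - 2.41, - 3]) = [ - 3, - 2.41,7/5,4, 5]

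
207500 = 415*500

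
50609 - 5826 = 44783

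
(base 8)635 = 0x19d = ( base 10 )413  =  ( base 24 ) h5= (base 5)3123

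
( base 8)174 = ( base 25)4O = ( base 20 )64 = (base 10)124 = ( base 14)8c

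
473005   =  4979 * 95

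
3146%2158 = 988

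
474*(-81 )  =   - 38394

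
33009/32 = 1031+ 17/32  =  1031.53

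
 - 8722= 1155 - 9877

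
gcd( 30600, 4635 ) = 45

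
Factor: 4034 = 2^1  *  2017^1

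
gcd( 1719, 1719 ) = 1719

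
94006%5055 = 3016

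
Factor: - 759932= - 2^2*189983^1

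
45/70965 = 1/1577 = 0.00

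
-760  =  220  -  980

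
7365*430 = 3166950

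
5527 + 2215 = 7742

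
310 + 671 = 981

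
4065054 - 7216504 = -3151450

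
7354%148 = 102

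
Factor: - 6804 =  - 2^2 *3^5*7^1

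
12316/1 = 12316 = 12316.00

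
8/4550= 4/2275 = 0.00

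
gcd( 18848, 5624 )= 152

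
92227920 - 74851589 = 17376331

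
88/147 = 88/147 = 0.60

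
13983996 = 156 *89641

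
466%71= 40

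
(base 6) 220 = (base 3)10010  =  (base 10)84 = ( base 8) 124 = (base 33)2i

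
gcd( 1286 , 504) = 2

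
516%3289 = 516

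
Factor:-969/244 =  - 2^(  -  2)*3^1*17^1*19^1*61^(-1)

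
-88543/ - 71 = 88543/71 = 1247.08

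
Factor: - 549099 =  - 3^4*6779^1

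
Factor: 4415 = 5^1*883^1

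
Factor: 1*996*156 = 155376 = 2^4*3^2*13^1 * 83^1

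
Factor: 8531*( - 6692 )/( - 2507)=2^2*7^1*19^1*23^( - 1)*109^(  -  1 )*239^1 *449^1 = 57089452/2507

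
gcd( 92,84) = 4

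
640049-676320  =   - 36271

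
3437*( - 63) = - 216531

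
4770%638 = 304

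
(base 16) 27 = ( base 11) 36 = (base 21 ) 1i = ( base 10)39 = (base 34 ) 15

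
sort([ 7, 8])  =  [ 7, 8]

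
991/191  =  5 + 36/191 = 5.19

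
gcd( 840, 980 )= 140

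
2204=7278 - 5074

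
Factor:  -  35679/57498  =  -1699/2738= - 2^( - 1 )*37^( - 2 )*1699^1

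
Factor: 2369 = 23^1*103^1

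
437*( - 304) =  - 132848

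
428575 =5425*79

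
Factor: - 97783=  - 7^1*61^1*229^1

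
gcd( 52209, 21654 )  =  9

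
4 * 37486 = 149944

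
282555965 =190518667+92037298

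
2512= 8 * 314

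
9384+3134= 12518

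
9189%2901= 486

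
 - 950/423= -3+319/423=   -2.25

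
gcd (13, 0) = 13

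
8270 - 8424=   -  154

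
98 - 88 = 10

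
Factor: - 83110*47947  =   - 2^1*5^1*8311^1*47947^1 = - 3984875170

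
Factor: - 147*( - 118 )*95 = 1647870 = 2^1 * 3^1 * 5^1*7^2 * 19^1 * 59^1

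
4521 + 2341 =6862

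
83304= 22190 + 61114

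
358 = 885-527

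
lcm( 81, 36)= 324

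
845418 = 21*40258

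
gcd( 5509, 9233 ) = 7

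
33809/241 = 140 + 69/241 = 140.29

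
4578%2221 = 136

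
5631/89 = 63 + 24/89 = 63.27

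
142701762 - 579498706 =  - 436796944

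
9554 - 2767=6787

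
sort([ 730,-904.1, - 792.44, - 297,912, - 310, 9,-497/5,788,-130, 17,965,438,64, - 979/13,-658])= [ - 904.1, - 792.44, -658,-310,-297,- 130,-497/5 ,-979/13,9,17, 64,  438,730, 788, 912, 965]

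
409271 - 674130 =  - 264859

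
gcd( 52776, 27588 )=12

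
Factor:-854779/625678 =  - 2^( - 1)*359^1 * 2381^1*312839^( - 1 ) 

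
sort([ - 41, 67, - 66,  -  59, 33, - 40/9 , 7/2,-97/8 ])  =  [ - 66, - 59, - 41, -97/8, - 40/9, 7/2,  33,67] 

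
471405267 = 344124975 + 127280292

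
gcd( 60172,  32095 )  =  49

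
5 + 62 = 67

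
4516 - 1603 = 2913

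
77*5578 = 429506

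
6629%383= 118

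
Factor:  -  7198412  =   - 2^2*13^1 * 17^2*479^1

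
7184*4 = 28736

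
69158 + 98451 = 167609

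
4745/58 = 81 + 47/58=   81.81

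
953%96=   89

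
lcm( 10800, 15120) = 75600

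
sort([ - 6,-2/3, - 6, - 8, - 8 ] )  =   [ - 8, - 8, - 6, - 6, - 2/3 ]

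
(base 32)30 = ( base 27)3f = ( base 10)96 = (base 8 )140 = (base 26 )3I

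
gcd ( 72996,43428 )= 924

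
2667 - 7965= -5298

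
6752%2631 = 1490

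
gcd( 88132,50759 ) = 1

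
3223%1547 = 129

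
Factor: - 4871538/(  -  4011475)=2^1*  3^2 * 5^( - 2) * 7^1*13^( - 1)*23^1*41^2*12343^( - 1 )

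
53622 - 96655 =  - 43033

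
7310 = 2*3655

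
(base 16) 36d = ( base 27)15d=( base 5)12002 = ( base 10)877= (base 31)S9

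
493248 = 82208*6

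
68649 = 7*9807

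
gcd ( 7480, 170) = 170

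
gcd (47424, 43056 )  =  624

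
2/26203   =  2/26203 = 0.00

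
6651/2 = 6651/2 = 3325.50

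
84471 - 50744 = 33727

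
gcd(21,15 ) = 3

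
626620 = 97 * 6460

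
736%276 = 184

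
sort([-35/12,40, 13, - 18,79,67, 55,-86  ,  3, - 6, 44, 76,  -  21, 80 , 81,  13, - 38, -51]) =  [-86, - 51 , - 38, - 21 , - 18, - 6, - 35/12, 3,  13,13,40, 44, 55, 67, 76, 79, 80, 81 ]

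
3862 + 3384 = 7246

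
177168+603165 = 780333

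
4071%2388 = 1683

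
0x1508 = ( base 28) 6O8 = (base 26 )7p2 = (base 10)5384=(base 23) A42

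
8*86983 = 695864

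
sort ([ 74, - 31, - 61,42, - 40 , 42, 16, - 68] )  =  [ - 68, - 61, - 40, - 31,16, 42, 42,74]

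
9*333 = 2997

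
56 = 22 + 34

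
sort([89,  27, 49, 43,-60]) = [ - 60,27,  43,49, 89]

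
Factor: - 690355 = -5^1*138071^1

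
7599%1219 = 285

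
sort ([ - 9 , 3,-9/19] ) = [ - 9 ,-9/19, 3]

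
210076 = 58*3622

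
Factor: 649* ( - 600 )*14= - 5451600 = - 2^4 *3^1 *5^2*7^1 * 11^1*59^1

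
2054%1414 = 640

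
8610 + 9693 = 18303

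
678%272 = 134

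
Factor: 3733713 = 3^2*414857^1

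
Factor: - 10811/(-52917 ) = 3^(-1 )*19^1*31^( - 1) = 19/93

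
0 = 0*110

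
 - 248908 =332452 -581360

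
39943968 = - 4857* ( - 8224 )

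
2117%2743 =2117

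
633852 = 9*70428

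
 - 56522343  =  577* (-97959 )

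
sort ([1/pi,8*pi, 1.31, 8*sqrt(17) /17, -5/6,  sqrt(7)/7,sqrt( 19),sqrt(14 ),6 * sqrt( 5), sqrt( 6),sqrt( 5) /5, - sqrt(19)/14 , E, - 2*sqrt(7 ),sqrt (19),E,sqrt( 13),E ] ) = [-2 * sqrt( 7), - 5/6,  -  sqrt(19) /14,1/pi, sqrt(7 )/7, sqrt( 5) /5, 1.31, 8*sqrt (17 ) /17,  sqrt( 6), E,E,E,sqrt (13),sqrt( 14),sqrt(19), sqrt (19),6*sqrt (5 ),8*pi] 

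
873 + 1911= 2784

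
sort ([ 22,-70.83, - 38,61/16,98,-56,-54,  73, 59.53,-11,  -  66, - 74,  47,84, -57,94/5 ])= [ - 74, - 70.83, - 66 ,-57, - 56, - 54,  -  38,-11, 61/16,94/5,  22,47,59.53,73, 84, 98]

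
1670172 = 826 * 2022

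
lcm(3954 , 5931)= 11862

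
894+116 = 1010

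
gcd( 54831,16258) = 1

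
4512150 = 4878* 925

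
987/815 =987/815 = 1.21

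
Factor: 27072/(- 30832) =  - 36/41 = -2^2*3^2*41^( - 1)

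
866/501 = 866/501 = 1.73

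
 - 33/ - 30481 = 3/2771 = 0.00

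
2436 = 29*84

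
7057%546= 505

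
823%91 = 4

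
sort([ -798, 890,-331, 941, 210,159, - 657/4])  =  [ - 798, - 331, - 657/4, 159, 210,890, 941]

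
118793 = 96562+22231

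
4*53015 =212060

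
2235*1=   2235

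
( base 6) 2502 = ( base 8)1146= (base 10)614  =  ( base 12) 432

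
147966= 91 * 1626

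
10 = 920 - 910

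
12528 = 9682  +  2846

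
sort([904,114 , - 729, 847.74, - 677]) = [- 729, - 677,114,847.74,904]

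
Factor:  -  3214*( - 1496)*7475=2^4 * 5^2* 11^1 * 13^1*17^1 * 23^1*1607^1 =35940876400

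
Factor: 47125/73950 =2^( - 1)*3^ ( - 1)*5^1*13^1 * 17^ (-1)= 65/102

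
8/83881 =8/83881 = 0.00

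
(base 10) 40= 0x28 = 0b101000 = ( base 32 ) 18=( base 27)1D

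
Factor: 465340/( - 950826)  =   - 232670/475413  =  - 2^1*3^(  -  1)*5^1*37^( - 1 )*  53^1*439^1*4283^( - 1 ) 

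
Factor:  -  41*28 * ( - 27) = 30996 = 2^2*3^3*7^1*41^1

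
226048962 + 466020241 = 692069203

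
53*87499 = 4637447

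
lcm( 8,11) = 88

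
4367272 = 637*6856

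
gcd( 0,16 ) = 16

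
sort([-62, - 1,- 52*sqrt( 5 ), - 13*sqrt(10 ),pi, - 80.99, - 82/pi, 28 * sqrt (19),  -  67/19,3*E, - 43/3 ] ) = [-52*sqrt( 5),  -  80.99,-62,-13*sqrt(10),  -  82/pi, - 43/3, - 67/19,-1, pi, 3*E, 28*sqrt(19) ] 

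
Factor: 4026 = 2^1*3^1*11^1*61^1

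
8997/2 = 4498 + 1/2  =  4498.50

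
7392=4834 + 2558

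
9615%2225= 715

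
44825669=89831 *499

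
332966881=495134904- 162168023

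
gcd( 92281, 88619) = 1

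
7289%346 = 23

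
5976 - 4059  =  1917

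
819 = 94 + 725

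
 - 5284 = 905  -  6189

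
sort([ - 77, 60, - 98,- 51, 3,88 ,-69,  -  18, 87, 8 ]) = [ - 98,-77,- 69, - 51, - 18,  3, 8,  60,87,88] 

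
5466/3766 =2733/1883 = 1.45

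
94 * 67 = 6298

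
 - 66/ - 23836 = 33/11918 = 0.00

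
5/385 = 1/77 = 0.01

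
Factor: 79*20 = 1580=2^2*5^1*79^1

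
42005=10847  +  31158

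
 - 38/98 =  - 19/49 = - 0.39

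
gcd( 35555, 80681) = 1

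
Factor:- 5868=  - 2^2*3^2*163^1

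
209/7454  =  209/7454  =  0.03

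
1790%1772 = 18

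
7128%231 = 198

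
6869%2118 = 515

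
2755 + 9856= 12611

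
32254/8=4031 + 3/4= 4031.75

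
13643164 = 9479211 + 4163953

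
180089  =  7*25727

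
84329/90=936 + 89/90 = 936.99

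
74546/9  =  8282+8/9 = 8282.89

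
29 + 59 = 88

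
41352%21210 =20142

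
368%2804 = 368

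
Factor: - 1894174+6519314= 4625140 = 2^2*5^1 *13^1*17789^1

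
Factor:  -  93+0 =-93 = - 3^1*31^1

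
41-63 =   -  22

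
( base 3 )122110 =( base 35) DG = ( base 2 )111010111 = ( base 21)119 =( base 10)471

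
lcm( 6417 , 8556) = 25668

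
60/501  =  20/167 = 0.12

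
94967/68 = 94967/68 = 1396.57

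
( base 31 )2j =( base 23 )3c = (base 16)51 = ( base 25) 36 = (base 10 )81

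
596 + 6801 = 7397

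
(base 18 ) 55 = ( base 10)95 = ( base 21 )4b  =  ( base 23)43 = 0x5f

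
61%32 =29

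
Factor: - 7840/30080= - 2^ ( - 2)* 7^2 * 47^(  -  1 ) = -  49/188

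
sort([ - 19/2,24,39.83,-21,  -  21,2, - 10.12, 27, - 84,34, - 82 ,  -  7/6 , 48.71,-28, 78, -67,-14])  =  [ - 84, - 82,-67,  -  28,-21,  -  21, - 14, - 10.12, - 19/2, - 7/6, 2,24, 27,34,  39.83,  48.71,  78 ]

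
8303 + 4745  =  13048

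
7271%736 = 647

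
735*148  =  108780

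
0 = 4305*0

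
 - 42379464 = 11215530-53594994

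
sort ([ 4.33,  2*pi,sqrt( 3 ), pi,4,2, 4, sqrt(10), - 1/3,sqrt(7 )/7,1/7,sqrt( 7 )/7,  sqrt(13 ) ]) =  [-1/3, 1/7, sqrt( 7 )/7,sqrt(7 ) /7,sqrt(3 ), 2,  pi,  sqrt(10 ),sqrt (13), 4,  4 , 4.33,2*pi ]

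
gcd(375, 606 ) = 3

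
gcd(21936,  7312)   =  7312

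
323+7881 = 8204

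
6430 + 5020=11450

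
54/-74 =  - 27/37 = - 0.73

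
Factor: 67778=2^1*33889^1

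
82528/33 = 82528/33 = 2500.85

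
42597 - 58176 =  - 15579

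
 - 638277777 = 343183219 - 981460996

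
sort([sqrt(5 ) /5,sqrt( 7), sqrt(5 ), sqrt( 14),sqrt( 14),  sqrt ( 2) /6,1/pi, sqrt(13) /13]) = [sqrt( 2)/6,sqrt(13 ) /13 , 1/pi,sqrt( 5)/5,sqrt( 5),sqrt(7), sqrt( 14),sqrt( 14) ] 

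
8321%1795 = 1141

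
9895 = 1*9895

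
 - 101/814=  - 1 + 713/814 = -0.12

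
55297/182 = 55297/182 = 303.83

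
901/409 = 901/409 =2.20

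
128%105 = 23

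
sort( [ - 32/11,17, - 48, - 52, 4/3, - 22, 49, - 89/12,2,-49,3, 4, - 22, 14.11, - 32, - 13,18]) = [-52, - 49 , - 48, - 32, - 22 ,  -  22,-13, - 89/12, - 32/11,4/3,2,3, 4,14.11, 17, 18 , 49]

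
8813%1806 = 1589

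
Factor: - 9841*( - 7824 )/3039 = 2^4*13^1*163^1*757^1*1013^( - 1) = 25665328/1013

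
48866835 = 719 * 67965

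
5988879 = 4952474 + 1036405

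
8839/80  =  110+39/80 =110.49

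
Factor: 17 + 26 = 43^1  =  43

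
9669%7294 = 2375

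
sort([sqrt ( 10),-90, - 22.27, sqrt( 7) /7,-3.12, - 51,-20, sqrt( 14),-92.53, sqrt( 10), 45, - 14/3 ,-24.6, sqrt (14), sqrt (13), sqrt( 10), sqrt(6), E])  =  [ - 92.53,  -  90, - 51,  -  24.6, - 22.27, - 20, - 14/3, -3.12, sqrt ( 7) /7, sqrt(6),E,sqrt(10),sqrt(10), sqrt (10),sqrt(13),  sqrt (14), sqrt(14), 45]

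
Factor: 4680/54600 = 3/35 = 3^1 * 5^ ( - 1)*7^(  -  1)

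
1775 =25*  71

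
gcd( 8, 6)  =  2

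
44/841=44/841= 0.05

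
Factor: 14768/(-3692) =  -2^2 = - 4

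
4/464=1/116 = 0.01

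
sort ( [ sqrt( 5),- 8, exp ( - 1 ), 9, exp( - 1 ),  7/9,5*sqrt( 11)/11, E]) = [ - 8, exp( - 1),exp( - 1)  ,  7/9, 5*sqrt( 11) /11, sqrt ( 5), E,9] 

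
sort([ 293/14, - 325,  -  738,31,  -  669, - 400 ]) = [ - 738,-669,-400, - 325,293/14, 31]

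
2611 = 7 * 373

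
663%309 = 45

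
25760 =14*1840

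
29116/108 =269 + 16/27  =  269.59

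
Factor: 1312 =2^5*41^1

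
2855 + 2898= 5753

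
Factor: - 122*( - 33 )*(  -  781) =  - 3144306 = - 2^1 * 3^1* 11^2*61^1*71^1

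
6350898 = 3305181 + 3045717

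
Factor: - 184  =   - 2^3*23^1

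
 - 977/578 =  - 2 + 179/578 = - 1.69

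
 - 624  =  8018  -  8642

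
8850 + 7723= 16573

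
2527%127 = 114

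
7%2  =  1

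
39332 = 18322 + 21010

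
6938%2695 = 1548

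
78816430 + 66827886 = 145644316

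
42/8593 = 42/8593 =0.00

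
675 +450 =1125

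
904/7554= 452/3777 =0.12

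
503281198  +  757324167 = 1260605365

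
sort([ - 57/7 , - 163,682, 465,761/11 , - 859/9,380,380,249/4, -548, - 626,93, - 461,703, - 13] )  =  [-626, - 548, - 461,-163, - 859/9, - 13, - 57/7,249/4,761/11,93,380,380,465,682,  703]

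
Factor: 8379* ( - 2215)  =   - 3^2*5^1*7^2 * 19^1 * 443^1 = - 18559485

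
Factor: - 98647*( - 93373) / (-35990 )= - 9210966331/35990 = - 2^( - 1 )*5^( - 1 )*7^1*23^1*59^( - 1 )*61^( - 1 )*4289^1*13339^1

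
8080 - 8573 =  - 493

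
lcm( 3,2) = 6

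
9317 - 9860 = -543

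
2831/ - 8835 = - 149/465 = -0.32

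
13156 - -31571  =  44727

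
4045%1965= 115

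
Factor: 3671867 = 151^1*24317^1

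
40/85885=8/17177 = 0.00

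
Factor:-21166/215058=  - 10583/107529  =  - 3^( - 1)*19^1*73^( - 1)*491^( - 1) * 557^1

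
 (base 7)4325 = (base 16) 602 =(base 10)1538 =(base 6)11042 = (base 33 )1DK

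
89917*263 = 23648171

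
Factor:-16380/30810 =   -  2^1*3^1 * 7^1 * 79^( - 1 )= - 42/79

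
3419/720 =4+539/720 = 4.75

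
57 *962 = 54834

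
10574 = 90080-79506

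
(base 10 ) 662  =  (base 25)11C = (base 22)182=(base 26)pc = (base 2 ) 1010010110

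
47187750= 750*62917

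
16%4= 0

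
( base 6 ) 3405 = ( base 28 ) 10D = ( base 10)797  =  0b1100011101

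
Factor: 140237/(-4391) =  -4391^( - 1) * 140237^1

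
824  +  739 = 1563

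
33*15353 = 506649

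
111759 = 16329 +95430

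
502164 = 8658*58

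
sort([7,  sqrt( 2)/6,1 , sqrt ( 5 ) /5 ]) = [ sqrt( 2)/6, sqrt(5) /5, 1, 7] 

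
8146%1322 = 214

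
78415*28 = 2195620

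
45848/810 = 22924/405  =  56.60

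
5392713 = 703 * 7671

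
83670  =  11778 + 71892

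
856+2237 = 3093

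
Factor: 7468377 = 3^1* 7^1*229^1*  1553^1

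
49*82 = 4018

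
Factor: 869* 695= 5^1*11^1*79^1*139^1 = 603955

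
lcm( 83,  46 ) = 3818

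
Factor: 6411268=2^2*1602817^1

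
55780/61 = 55780/61= 914.43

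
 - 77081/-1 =77081/1 = 77081.00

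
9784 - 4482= 5302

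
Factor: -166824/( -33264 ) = 2^( - 1 )*3^(-1)*11^( - 1)*331^1 = 331/66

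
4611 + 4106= 8717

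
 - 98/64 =-2+15/32 = -  1.53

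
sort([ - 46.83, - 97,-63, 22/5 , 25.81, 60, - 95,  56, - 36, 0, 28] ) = [ - 97, - 95 , - 63,  -  46.83, - 36, 0, 22/5,25.81,28,56,60] 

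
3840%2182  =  1658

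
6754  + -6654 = 100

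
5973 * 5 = 29865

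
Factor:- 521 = -521^1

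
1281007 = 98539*13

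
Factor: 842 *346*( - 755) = -2^2*5^1 * 151^1*173^1*421^1=- 219955660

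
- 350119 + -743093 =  - 1093212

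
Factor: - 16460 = - 2^2*5^1*823^1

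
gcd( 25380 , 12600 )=180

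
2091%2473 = 2091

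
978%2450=978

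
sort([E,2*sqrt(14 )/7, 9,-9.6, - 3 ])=[-9.6,-3, 2*sqrt( 14) /7, E , 9 ] 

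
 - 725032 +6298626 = 5573594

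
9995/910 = 10 + 179/182 = 10.98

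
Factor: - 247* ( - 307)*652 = 2^2*13^1*19^1*163^1*307^1 = 49440508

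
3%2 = 1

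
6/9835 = 6/9835 = 0.00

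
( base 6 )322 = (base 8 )172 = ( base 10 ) 122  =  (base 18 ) 6E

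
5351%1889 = 1573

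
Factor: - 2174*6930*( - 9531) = 2^2*3^5*5^1  *  7^1*11^1 * 353^1*1087^1=143592330420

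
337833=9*37537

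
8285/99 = 83+68/99 = 83.69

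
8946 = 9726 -780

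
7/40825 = 7/40825 = 0.00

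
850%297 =256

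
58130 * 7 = 406910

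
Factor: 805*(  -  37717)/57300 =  - 2^( - 2)*3^ (  -  1 )*5^( - 1) * 7^1*23^1*191^(  -  1)*37717^1 = -6072437/11460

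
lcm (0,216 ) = 0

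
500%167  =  166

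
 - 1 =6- 7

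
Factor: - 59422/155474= - 73/191  =  -  73^1*191^(  -  1) 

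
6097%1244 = 1121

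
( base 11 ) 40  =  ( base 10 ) 44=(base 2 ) 101100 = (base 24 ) 1k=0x2C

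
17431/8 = 17431/8 = 2178.88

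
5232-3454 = 1778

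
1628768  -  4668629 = -3039861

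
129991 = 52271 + 77720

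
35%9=8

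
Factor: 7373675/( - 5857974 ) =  - 2^(  -  1)*3^( - 3) * 5^2*83^ ( - 1 )*1307^( - 1 )*294947^1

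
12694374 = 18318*693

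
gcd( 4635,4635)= 4635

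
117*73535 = 8603595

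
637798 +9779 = 647577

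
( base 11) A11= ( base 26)1l0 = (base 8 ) 2306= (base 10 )1222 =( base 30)1am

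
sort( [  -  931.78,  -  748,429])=[ - 931.78,-748, 429]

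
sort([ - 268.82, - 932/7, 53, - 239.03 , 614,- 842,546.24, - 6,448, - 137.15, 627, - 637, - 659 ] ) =[ - 842, - 659, - 637 , - 268.82 , - 239.03,- 137.15,  -  932/7 , - 6,53,448,546.24, 614, 627] 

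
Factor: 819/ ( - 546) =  - 3/2 = -2^( - 1)*3^1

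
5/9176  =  5/9176 = 0.00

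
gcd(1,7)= 1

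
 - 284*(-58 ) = 16472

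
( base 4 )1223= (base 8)153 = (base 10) 107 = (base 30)3H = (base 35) 32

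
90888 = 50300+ 40588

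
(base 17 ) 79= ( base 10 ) 128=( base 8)200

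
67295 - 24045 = 43250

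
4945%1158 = 313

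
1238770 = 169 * 7330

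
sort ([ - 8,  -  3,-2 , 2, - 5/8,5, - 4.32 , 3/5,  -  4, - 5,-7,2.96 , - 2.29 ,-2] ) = [ - 8,  -  7, - 5,-4.32 , - 4, - 3, - 2.29,-2, - 2,-5/8, 3/5 , 2 , 2.96, 5]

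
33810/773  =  33810/773 = 43.74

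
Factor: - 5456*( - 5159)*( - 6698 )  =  -188531981792  =  - 2^5*7^1*11^2*17^1 * 31^1*67^1*197^1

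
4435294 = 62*71537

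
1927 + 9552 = 11479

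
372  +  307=679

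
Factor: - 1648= -2^4*103^1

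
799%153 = 34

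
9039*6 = 54234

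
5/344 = 5/344 = 0.01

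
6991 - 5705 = 1286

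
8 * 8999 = 71992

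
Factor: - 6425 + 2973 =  - 2^2*863^1 = -  3452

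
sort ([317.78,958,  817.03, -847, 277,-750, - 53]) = [ - 847,-750 ,  -  53,  277, 317.78, 817.03 , 958] 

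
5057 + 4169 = 9226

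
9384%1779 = 489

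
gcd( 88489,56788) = 1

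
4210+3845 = 8055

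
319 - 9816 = - 9497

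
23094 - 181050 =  -157956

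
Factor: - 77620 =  - 2^2*5^1*3881^1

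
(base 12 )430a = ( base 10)7354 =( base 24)CIA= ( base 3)101002101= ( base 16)1cba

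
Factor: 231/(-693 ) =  - 1/3 = -  3^( - 1)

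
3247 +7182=10429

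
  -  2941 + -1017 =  -3958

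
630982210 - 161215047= 469767163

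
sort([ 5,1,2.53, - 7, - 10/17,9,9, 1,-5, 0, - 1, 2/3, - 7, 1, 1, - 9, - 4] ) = [ - 9 , - 7, - 7, - 5, - 4,-1, - 10/17,0, 2/3,  1, 1, 1,1, 2.53, 5,9, 9]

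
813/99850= 813/99850 = 0.01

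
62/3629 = 62/3629 = 0.02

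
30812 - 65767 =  - 34955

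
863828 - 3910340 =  - 3046512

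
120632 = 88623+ 32009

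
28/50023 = 28/50023 =0.00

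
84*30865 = 2592660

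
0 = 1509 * 0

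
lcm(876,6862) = 41172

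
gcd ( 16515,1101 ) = 1101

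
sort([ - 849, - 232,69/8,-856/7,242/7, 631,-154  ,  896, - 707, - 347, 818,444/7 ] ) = [ - 849, - 707, - 347, -232, - 154, - 856/7,69/8,242/7, 444/7,631, 818, 896 ] 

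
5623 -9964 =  - 4341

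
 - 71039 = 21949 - 92988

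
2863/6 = 477+1/6 =477.17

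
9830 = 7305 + 2525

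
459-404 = 55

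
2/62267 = 2/62267=0.00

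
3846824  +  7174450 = 11021274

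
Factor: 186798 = 2^1*3^1*163^1*191^1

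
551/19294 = 551/19294  =  0.03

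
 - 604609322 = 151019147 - 755628469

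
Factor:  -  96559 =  - 223^1* 433^1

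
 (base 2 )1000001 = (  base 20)35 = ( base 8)101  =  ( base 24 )2h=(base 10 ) 65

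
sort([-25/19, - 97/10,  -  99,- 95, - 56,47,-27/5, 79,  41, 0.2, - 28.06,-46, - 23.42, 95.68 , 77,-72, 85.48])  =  [ - 99 , - 95, - 72, - 56, - 46,  -  28.06, - 23.42 ,-97/10, - 27/5,-25/19, 0.2, 41, 47,77, 79, 85.48,95.68]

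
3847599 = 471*8169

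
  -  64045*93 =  - 5956185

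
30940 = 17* 1820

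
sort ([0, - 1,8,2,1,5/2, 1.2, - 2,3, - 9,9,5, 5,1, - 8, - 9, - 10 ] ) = [ -10, - 9, - 9, - 8, - 2, - 1,0, 1,1,1.2, 2,5/2,3 , 5, 5, 8,9 ]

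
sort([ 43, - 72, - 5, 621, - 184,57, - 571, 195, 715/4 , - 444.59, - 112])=[ - 571, - 444.59, -184, -112, - 72  , - 5,43,57,715/4, 195, 621 ] 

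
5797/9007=5797/9007 = 0.64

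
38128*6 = 228768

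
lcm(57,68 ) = 3876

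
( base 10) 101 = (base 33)32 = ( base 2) 1100101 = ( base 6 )245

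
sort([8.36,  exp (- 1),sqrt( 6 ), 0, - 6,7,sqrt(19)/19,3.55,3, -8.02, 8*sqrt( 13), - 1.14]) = [ -8.02,- 6,-1.14, 0,sqrt (19)/19, exp( - 1),  sqrt( 6),3 , 3.55,7, 8.36,8*sqrt( 13) ] 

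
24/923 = 24/923 = 0.03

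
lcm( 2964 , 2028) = 38532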